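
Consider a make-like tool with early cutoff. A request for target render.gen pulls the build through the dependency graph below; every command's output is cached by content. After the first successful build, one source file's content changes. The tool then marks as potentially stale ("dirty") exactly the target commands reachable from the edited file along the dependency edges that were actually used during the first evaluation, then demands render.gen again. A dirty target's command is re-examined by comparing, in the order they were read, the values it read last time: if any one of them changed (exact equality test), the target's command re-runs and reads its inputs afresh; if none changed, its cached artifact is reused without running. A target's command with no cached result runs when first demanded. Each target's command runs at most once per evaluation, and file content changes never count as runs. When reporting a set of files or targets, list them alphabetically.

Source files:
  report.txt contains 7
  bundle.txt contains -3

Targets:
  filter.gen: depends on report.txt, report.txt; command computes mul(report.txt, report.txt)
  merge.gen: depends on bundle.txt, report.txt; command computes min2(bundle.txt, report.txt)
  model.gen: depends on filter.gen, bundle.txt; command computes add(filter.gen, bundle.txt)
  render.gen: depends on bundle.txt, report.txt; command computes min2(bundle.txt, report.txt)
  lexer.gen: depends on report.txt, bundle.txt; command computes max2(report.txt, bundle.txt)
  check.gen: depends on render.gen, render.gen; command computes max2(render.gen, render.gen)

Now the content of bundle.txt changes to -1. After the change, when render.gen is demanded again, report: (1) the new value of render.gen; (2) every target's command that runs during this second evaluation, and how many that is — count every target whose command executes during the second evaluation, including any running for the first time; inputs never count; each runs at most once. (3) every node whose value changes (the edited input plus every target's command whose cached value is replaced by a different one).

Demanding render.gen again yields -1.
1 target commands run: render.gen.
The nodes whose values change: bundle.txt, render.gen.

First demand of the output computes:
  render.gen = min2(-3, 7) = -3

After the edit, cleaning proceeds:
  render.gen: a read changed (bundle.txt -3->-1) — executes, giving -1.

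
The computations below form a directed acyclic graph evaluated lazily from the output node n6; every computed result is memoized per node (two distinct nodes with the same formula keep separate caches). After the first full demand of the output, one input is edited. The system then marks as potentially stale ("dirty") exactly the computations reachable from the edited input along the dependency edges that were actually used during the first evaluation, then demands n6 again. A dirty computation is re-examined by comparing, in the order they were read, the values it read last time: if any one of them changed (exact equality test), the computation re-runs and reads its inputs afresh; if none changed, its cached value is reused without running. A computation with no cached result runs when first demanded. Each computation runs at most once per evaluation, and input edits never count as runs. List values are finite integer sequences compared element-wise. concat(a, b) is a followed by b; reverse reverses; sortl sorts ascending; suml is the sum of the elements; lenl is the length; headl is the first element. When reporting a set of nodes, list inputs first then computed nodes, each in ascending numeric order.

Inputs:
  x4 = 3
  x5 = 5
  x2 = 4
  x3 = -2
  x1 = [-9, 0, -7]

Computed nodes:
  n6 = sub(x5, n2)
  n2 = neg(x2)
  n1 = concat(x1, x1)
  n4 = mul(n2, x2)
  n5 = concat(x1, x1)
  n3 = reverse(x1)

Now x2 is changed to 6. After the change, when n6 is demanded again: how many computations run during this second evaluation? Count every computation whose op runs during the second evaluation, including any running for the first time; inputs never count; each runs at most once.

2 computations run: n2, n6.

First demand of the output computes:
  n2 = neg(4) = -4
  n6 = sub(5, -4) = 9

After the edit, cleaning proceeds:
  n2: a read changed (x2 4->6) — executes, giving -6.
  n6: a read changed (n2 -4->-6) — executes, giving 11.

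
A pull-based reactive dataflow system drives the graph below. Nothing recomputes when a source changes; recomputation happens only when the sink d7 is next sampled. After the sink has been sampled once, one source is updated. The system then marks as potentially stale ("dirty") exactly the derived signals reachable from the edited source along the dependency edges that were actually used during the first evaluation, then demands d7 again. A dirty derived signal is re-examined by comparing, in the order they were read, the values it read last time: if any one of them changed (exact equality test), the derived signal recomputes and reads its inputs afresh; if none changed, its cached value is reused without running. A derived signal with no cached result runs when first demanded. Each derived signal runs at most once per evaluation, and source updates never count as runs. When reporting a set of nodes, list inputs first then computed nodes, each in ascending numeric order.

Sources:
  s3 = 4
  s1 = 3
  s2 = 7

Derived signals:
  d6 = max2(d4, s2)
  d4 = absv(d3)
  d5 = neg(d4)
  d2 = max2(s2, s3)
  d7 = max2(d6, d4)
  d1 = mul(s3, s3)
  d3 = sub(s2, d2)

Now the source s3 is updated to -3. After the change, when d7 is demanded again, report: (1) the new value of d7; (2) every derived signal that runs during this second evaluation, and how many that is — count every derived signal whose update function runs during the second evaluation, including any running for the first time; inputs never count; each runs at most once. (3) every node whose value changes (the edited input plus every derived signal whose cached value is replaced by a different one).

New value of d7: 7.
Derived signals that run: d2 — 1 in total.
Values that change: s3.
Key observation: the change is absorbed at d2 — it re-runs but produces the same value, and the output's value is unchanged.

First evaluation (everything demanded from the output):
  d2 = max2(7, 4) = 7
  d3 = sub(7, 7) = 0
  d4 = absv(0) = 0
  d6 = max2(0, 7) = 7
  d7 = max2(7, 0) = 7

Propagation after the edit:
  d2: runs — s3 4->-3; result 7 (same value as before).
  d3: checked — values it read are unchanged (s2 unchanged, d2 unchanged); reused cached 0 without running.
  d4: checked — values it read are unchanged (d3 unchanged); reused cached 0 without running.
  d6: checked — values it read are unchanged (d4 unchanged, s2 unchanged); reused cached 7 without running.
  d7: checked — values it read are unchanged (d6 unchanged, d4 unchanged); reused cached 7 without running.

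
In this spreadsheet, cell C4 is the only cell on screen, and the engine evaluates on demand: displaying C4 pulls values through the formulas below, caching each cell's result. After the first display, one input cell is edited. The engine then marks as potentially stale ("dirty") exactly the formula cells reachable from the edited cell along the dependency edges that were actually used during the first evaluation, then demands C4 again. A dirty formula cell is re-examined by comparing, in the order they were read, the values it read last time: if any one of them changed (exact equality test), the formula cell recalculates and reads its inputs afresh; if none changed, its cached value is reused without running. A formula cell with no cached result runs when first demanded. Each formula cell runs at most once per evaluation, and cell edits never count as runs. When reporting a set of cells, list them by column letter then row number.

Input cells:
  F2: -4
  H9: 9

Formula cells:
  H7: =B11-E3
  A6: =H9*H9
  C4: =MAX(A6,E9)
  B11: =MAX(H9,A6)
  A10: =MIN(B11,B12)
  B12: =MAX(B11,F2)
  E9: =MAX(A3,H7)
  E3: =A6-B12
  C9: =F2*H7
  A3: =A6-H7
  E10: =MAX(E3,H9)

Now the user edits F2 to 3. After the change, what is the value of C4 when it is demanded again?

Initial pass — values computed on the first demand:
  A6 = 9 * 9 = 81
  B11 = MAX(9, 81) = 81
  B12 = MAX(81, -4) = 81
  E3 = 81 - 81 = 0
  H7 = 81 - 0 = 81
  A3 = 81 - 81 = 0
  E9 = MAX(0, 81) = 81
  C4 = MAX(81, 81) = 81

Second demand — change propagation:
  B12: re-runs because F2 -4->3; new result 81 (unchanged).
  E3: re-examined; everything it read last time is the same (A6 unchanged, B12 unchanged) — cache 0 kept, no run.
  H7: re-examined; everything it read last time is the same (B11 unchanged, E3 unchanged) — cache 81 kept, no run.
  A3: re-examined; everything it read last time is the same (A6 unchanged, H7 unchanged) — cache 0 kept, no run.
  E9: re-examined; everything it read last time is the same (A3 unchanged, H7 unchanged) — cache 81 kept, no run.
  C4: re-examined; everything it read last time is the same (A6 unchanged, E9 unchanged) — cache 81 kept, no run.

The important point: B12 recomputes to an identical value, and the output ends up unchanged.

C4 now evaluates to 81.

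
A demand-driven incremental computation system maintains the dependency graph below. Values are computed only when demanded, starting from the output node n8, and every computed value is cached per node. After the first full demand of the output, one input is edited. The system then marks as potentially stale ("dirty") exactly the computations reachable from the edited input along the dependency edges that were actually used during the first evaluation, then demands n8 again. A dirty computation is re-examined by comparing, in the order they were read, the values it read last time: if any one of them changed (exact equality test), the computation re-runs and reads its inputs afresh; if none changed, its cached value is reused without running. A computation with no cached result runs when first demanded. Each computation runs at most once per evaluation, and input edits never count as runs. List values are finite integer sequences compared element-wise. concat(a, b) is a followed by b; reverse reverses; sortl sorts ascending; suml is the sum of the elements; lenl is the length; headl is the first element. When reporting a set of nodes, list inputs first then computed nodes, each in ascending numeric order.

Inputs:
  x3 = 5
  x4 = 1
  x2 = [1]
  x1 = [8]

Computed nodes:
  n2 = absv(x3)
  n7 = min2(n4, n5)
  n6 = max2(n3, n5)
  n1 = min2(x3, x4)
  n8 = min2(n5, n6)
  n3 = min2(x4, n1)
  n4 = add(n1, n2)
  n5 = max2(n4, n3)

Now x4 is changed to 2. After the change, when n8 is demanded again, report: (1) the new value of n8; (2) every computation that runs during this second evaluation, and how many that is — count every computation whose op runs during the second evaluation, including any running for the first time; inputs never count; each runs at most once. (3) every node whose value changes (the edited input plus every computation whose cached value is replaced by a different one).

First evaluation (everything demanded from the output):
  n1 = min2(5, 1) = 1
  n2 = absv(5) = 5
  n3 = min2(1, 1) = 1
  n4 = add(1, 5) = 6
  n5 = max2(6, 1) = 6
  n6 = max2(1, 6) = 6
  n8 = min2(6, 6) = 6

Propagation after the edit:
  n1: runs — x4 1->2; result 2.
  n3: runs — x4 1->2; n1 1->2; result 2.
  n4: runs — n1 1->2; result 7.
  n5: runs — n4 6->7; n3 1->2; result 7.
  n6: runs — n3 1->2; n5 6->7; result 7.
  n8: runs — n5 6->7; n6 6->7; result 7.

New value of n8: 7.
Computations that run: n1, n3, n4, n5, n6, n8 — 6 in total.
Values that change: x4, n1, n3, n4, n5, n6, n8.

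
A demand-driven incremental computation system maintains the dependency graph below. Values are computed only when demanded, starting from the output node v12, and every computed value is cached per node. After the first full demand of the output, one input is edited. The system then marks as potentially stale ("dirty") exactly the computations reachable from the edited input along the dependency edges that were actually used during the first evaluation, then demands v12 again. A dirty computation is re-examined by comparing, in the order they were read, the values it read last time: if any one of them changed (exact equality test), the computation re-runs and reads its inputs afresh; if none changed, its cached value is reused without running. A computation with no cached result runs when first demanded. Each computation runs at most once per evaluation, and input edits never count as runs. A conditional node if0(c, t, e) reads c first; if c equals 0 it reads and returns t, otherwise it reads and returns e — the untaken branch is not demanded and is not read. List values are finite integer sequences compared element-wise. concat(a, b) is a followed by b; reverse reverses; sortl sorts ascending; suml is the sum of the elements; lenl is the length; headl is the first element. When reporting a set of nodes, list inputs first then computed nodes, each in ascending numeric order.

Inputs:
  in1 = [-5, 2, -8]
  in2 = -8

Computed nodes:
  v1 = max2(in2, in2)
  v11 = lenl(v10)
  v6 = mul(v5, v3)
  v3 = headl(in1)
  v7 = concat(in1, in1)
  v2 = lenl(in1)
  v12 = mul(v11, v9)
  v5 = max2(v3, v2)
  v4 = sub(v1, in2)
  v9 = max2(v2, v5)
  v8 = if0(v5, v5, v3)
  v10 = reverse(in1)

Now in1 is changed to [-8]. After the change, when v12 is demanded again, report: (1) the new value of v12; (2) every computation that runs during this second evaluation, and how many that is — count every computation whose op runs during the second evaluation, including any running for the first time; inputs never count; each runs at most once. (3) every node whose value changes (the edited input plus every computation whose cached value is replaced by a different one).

New value of v12: 1.
Computations that run: v2, v3, v5, v9, v10, v11, v12 — 7 in total.
Values that change: in1, v2, v3, v5, v9, v10, v11, v12.

First evaluation (everything demanded from the output):
  v2 = lenl([-5, 2, -8]) = 3
  v3 = headl([-5, 2, -8]) = -5
  v5 = max2(-5, 3) = 3
  v9 = max2(3, 3) = 3
  v10 = reverse([-5, 2, -8]) = [-8, 2, -5]
  v11 = lenl([-8, 2, -5]) = 3
  v12 = mul(3, 3) = 9

Propagation after the edit:
  v2: runs — in1 [-5, 2, -8]->[-8]; result 1.
  v3: runs — in1 [-5, 2, -8]->[-8]; result -8.
  v5: runs — v3 -5->-8; v2 3->1; result 1.
  v9: runs — v2 3->1; v5 3->1; result 1.
  v10: runs — in1 [-5, 2, -8]->[-8]; result [-8].
  v11: runs — v10 [-8, 2, -5]->[-8]; result 1.
  v12: runs — v11 3->1; v9 3->1; result 1.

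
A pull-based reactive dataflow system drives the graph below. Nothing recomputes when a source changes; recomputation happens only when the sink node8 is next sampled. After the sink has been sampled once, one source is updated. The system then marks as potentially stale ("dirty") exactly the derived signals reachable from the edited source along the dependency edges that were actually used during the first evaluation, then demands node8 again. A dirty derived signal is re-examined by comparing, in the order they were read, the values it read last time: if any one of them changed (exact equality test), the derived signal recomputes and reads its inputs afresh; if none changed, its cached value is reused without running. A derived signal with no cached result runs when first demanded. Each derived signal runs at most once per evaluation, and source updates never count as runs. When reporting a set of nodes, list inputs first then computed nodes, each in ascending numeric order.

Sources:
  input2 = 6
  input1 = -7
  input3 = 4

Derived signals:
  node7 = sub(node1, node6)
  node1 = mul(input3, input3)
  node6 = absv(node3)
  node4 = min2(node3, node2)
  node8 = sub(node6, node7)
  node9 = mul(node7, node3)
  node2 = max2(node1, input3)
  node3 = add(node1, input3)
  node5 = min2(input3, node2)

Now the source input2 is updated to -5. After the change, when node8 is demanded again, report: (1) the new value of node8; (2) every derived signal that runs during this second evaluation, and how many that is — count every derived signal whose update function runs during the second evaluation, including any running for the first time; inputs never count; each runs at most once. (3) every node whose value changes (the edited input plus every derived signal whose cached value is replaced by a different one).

New value of node8: 24.
Derived signals that run: none — 0 in total.
Values that change: input2.
Key observation: input2 is never demanded by the output, so the edit triggers no recomputation at all.

First evaluation (everything demanded from the output):
  node1 = mul(4, 4) = 16
  node3 = add(16, 4) = 20
  node6 = absv(20) = 20
  node7 = sub(16, 20) = -4
  node8 = sub(20, -4) = 24

Propagation after the edit:
  input2 feeds no computation that the output demands — nothing is marked dirty and nothing runs.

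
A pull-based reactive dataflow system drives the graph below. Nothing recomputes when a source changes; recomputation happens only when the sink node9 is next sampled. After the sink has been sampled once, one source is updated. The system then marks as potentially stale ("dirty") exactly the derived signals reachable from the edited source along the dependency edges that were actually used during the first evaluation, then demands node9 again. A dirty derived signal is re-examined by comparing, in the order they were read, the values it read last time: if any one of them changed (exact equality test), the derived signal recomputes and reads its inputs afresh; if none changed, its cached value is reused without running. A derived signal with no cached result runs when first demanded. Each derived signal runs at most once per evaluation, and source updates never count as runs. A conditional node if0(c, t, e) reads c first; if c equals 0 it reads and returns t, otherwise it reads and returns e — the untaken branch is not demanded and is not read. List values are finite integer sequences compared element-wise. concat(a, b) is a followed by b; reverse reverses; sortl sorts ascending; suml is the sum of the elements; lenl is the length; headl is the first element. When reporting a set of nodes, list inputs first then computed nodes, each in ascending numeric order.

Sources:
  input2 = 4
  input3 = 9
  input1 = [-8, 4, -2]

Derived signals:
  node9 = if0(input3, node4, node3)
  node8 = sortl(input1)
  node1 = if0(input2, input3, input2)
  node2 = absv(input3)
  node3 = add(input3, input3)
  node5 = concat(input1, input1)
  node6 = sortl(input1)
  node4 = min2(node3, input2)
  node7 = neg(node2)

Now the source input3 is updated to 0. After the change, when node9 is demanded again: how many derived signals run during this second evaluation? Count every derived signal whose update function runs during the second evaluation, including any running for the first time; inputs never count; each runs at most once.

Derived signals that run: node3, node4, node9 — 3 in total.
Key observation: a condition flipped, so demand reaches new nodes — node4 runs for the first time.

First evaluation (everything demanded from the output):
  node3 = add(9, 9) = 18
  node9 = if0(input3=9 -> else branch node3) = 18

Propagation after the edit:
  node3: runs — input3 9->0; input3 9->0; result 0.
  node4: demanded for the first time — runs, produces 0.
  node9: runs — input3 9->0; node3 18->0; result 0.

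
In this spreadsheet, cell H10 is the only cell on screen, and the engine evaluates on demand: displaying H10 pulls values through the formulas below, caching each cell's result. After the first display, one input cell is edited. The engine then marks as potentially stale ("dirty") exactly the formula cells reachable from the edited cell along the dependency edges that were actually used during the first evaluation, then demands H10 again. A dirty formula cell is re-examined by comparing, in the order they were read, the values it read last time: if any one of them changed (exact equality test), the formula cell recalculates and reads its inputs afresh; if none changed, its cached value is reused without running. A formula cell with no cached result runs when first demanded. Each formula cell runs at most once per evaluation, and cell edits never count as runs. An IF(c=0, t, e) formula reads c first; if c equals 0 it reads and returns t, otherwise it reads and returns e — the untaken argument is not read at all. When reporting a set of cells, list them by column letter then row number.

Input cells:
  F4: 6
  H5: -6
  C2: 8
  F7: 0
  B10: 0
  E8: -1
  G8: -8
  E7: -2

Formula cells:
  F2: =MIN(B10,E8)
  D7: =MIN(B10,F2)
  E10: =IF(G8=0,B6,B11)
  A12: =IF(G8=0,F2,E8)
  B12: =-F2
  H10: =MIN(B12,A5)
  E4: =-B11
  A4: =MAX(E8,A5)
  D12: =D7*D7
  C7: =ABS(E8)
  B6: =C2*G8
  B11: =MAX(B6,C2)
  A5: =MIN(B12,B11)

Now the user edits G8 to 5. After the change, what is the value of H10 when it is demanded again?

Initial pass — values computed on the first demand:
  B6 = 8 * -8 = -64
  B11 = MAX(-64, 8) = 8
  F2 = MIN(0, -1) = -1
  B12 = -(-1) = 1
  A5 = MIN(1, 8) = 1
  H10 = MIN(1, 1) = 1

Second demand — change propagation:
  B6: re-runs because G8 -8->5; new result 40.
  B11: re-runs because B6 -64->40; new result 40.
  A5: re-runs because B11 8->40; new result 1 (unchanged).
  H10: re-examined; everything it read last time is the same (B12 unchanged, A5 unchanged) — cache 1 kept, no run.

The important point: A5 recomputes to an identical value, and the output ends up unchanged.

H10 now evaluates to 1.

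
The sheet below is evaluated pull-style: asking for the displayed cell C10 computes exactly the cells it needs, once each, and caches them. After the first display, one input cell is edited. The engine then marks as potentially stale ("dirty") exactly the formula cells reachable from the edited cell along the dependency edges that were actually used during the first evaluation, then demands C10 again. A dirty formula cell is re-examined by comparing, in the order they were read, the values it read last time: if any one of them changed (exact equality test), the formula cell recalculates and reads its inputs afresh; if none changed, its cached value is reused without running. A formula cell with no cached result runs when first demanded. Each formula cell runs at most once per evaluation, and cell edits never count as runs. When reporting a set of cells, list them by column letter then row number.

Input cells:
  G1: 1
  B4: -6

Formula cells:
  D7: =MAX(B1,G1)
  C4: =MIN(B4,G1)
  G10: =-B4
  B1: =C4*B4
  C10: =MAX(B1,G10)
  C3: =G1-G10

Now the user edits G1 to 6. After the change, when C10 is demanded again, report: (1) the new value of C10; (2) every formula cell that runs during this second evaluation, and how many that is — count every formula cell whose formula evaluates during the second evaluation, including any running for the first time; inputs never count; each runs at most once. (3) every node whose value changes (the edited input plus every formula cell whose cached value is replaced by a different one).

Demanding C10 again yields 36.
1 formula cells run: C4.
The nodes whose values change: G1.
Note the absorption at C4: it re-runs yet its value is the same, leaving the output's value untouched.

First demand of the output computes:
  C4 = MIN(-6, 1) = -6
  B1 = -6 * -6 = 36
  G10 = -(-6) = 6
  C10 = MAX(36, 6) = 36

After the edit, cleaning proceeds:
  C4: a read changed (G1 1->6) — executes, giving -6 — identical to its old value.
  B1: dirty, but its reads are unchanged (C4 unchanged, B4 unchanged); cached 36 stands.
  C10: dirty, but its reads are unchanged (B1 unchanged, G10 unchanged); cached 36 stands.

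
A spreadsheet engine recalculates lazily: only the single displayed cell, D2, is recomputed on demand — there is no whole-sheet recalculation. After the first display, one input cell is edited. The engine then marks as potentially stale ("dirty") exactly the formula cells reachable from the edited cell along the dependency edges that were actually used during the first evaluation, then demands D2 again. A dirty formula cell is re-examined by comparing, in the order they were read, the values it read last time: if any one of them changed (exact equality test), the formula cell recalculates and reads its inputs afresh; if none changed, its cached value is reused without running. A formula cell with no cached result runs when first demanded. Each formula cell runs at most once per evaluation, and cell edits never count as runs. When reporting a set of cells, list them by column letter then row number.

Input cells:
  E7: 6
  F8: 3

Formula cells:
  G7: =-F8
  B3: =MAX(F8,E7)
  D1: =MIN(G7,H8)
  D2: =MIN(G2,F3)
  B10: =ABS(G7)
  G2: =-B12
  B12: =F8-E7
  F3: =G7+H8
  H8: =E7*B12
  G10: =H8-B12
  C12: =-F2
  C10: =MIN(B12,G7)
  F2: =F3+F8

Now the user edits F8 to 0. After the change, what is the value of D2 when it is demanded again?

First evaluation (everything demanded from the output):
  B12 = 3 - 6 = -3
  G2 = -(-3) = 3
  G7 = -(3) = -3
  H8 = 6 * -3 = -18
  F3 = -3 + -18 = -21
  D2 = MIN(3, -21) = -21

Propagation after the edit:
  B12: runs — F8 3->0; result -6.
  G2: runs — B12 -3->-6; result 6.
  G7: runs — F8 3->0; result 0.
  H8: runs — B12 -3->-6; result -36.
  F3: runs — G7 -3->0; H8 -18->-36; result -36.
  D2: runs — G2 3->6; F3 -21->-36; result -36.

New value of D2: -36.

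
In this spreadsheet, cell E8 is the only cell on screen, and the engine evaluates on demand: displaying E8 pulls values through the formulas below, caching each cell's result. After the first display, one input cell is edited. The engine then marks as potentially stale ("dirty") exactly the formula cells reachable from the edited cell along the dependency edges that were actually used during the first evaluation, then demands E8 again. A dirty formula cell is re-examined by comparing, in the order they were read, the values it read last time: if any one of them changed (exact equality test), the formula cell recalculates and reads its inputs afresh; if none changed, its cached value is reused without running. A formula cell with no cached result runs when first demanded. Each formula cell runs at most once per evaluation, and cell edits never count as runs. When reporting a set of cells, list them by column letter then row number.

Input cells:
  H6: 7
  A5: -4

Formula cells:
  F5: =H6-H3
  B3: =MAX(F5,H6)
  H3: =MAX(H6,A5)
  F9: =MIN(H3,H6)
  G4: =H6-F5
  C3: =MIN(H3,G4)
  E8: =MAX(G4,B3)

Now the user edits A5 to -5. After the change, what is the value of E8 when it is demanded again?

Initial pass — values computed on the first demand:
  H3 = MAX(7, -4) = 7
  F5 = 7 - 7 = 0
  B3 = MAX(0, 7) = 7
  G4 = 7 - 0 = 7
  E8 = MAX(7, 7) = 7

Second demand — change propagation:
  H3: re-runs because A5 -4->-5; new result 7 (unchanged).
  F5: re-examined; everything it read last time is the same (H6 unchanged, H3 unchanged) — cache 0 kept, no run.
  B3: re-examined; everything it read last time is the same (F5 unchanged, H6 unchanged) — cache 7 kept, no run.
  G4: re-examined; everything it read last time is the same (H6 unchanged, F5 unchanged) — cache 7 kept, no run.
  E8: re-examined; everything it read last time is the same (G4 unchanged, B3 unchanged) — cache 7 kept, no run.

The important point: H3 recomputes to an identical value, and the output ends up unchanged.

E8 now evaluates to 7.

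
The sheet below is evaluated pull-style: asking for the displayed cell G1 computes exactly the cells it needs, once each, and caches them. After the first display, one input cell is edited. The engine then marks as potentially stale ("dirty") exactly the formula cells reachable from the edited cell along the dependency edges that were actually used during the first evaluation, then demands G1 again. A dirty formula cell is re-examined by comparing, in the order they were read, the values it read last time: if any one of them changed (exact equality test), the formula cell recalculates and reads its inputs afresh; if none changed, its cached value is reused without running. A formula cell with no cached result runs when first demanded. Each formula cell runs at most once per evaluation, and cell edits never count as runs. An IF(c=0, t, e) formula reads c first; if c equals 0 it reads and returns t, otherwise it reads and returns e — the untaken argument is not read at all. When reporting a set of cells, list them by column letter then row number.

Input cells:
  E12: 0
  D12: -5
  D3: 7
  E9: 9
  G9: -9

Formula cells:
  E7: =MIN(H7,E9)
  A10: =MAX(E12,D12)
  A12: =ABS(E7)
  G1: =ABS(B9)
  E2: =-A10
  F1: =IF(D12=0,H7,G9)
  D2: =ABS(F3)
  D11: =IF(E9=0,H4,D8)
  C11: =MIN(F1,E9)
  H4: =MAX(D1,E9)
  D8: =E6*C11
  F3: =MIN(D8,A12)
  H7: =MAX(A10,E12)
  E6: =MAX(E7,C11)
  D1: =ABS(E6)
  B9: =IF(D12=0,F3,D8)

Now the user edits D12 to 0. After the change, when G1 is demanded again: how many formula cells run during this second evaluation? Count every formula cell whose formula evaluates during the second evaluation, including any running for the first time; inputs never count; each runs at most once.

8 formula cells run: A10, A12, B9, C11, D8, E6, F1, F3.
Note the branch switch — A12, F3 had no cache and run now for the first time.

First demand of the output computes:
  A10 = MAX(0, -5) = 0
  H7 = MAX(0, 0) = 0
  E7 = MIN(0, 9) = 0
  F1 = IF(D12=0: D12=-5 -> else branch G9) = -9
  C11 = MIN(-9, 9) = -9
  E6 = MAX(0, -9) = 0
  D8 = 0 * -9 = 0
  B9 = IF(D12=0: D12=-5 -> else branch D8) = 0
  G1 = ABS(0) = 0

After the edit, cleaning proceeds:
  A10: a read changed (D12 -5->0) — executes, giving 0 — identical to its old value.
  H7: dirty, but its reads are unchanged (A10 unchanged, E12 unchanged); cached 0 stands.
  E7: dirty, but its reads are unchanged (H7 unchanged, E9 unchanged); cached 0 stands.
  A12: had never run; runs now, result 0.
  F1: a read changed (D12 -5->0) — executes, giving 0.
  C11: a read changed (F1 -9->0) — executes, giving 0.
  E6: a read changed (C11 -9->0) — executes, giving 0 — identical to its old value.
  D8: a read changed (C11 -9->0) — executes, giving 0 — identical to its old value.
  F3: had never run; runs now, result 0.
  B9: a read changed (D12 -5->0) — executes, giving 0 — identical to its old value.
  G1: dirty, but its reads are unchanged (B9 unchanged); cached 0 stands.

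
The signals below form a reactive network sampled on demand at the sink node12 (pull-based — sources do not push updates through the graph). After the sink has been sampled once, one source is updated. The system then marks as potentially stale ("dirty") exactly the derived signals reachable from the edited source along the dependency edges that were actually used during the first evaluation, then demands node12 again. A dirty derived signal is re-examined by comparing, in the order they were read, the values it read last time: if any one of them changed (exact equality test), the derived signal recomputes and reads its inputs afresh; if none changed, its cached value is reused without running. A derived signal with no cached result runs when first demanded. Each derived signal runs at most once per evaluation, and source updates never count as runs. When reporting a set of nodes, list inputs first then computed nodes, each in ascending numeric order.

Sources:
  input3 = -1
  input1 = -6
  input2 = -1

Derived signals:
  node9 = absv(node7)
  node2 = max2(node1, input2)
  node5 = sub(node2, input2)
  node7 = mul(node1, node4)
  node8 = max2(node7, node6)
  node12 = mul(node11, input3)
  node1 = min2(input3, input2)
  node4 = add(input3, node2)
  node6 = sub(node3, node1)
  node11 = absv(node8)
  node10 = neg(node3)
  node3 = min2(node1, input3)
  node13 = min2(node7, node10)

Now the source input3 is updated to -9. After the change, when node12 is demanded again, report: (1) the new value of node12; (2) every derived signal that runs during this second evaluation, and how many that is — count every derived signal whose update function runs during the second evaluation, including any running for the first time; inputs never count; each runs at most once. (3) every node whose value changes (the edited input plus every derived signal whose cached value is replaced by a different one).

node12 now evaluates to -810.
Run set: node1, node2, node3, node4, node6, node7, node8, node11, node12 (9 run).
Changed values: input3, node1, node3, node4, node7, node8, node11, node12.

Initial pass — values computed on the first demand:
  node1 = min2(-1, -1) = -1
  node2 = max2(-1, -1) = -1
  node3 = min2(-1, -1) = -1
  node4 = add(-1, -1) = -2
  node6 = sub(-1, -1) = 0
  node7 = mul(-1, -2) = 2
  node8 = max2(2, 0) = 2
  node11 = absv(2) = 2
  node12 = mul(2, -1) = -2

Second demand — change propagation:
  node1: re-runs because input3 -1->-9; new result -9.
  node2: re-runs because node1 -1->-9; new result -1 (unchanged).
  node3: re-runs because node1 -1->-9; input3 -1->-9; new result -9.
  node4: re-runs because input3 -1->-9; new result -10.
  node6: re-runs because node3 -1->-9; node1 -1->-9; new result 0 (unchanged).
  node7: re-runs because node1 -1->-9; node4 -2->-10; new result 90.
  node8: re-runs because node7 2->90; new result 90.
  node11: re-runs because node8 2->90; new result 90.
  node12: re-runs because node11 2->90; input3 -1->-9; new result -810.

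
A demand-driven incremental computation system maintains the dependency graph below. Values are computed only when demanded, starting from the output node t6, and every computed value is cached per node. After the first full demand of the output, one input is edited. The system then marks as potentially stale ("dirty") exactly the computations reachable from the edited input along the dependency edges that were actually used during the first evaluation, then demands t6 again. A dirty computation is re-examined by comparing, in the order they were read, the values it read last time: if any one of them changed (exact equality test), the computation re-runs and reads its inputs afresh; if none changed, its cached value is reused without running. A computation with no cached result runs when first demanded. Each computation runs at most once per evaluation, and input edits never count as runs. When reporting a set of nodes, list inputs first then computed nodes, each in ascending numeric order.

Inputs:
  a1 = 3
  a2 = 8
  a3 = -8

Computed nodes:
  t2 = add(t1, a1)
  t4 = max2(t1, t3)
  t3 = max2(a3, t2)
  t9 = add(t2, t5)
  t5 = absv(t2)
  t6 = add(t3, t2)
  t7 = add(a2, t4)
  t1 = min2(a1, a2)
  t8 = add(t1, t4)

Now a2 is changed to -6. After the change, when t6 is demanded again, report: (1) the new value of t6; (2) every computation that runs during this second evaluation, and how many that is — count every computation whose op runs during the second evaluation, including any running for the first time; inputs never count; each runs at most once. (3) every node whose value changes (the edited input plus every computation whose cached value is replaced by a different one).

New value of t6: -6.
Computations that run: t1, t2, t3, t6 — 4 in total.
Values that change: a2, t1, t2, t3, t6.

First evaluation (everything demanded from the output):
  t1 = min2(3, 8) = 3
  t2 = add(3, 3) = 6
  t3 = max2(-8, 6) = 6
  t6 = add(6, 6) = 12

Propagation after the edit:
  t1: runs — a2 8->-6; result -6.
  t2: runs — t1 3->-6; result -3.
  t3: runs — t2 6->-3; result -3.
  t6: runs — t3 6->-3; t2 6->-3; result -6.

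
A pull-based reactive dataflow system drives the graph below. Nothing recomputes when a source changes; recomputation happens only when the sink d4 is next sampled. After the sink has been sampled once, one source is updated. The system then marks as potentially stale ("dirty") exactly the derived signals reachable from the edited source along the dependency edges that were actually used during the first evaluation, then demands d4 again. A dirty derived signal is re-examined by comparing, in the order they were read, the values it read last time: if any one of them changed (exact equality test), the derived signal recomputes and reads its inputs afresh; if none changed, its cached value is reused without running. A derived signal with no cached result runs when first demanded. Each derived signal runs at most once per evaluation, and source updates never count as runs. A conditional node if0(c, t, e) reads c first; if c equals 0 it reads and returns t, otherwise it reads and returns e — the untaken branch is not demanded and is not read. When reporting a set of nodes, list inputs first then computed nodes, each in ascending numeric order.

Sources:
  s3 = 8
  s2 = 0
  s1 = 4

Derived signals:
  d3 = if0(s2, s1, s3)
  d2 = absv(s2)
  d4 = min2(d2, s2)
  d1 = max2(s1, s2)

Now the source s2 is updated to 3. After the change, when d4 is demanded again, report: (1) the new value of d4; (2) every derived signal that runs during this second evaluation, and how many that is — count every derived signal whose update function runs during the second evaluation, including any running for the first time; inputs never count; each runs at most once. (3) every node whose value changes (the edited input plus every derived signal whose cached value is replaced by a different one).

New value of d4: 3.
Derived signals that run: d2, d4 — 2 in total.
Values that change: s2, d2, d4.

First evaluation (everything demanded from the output):
  d2 = absv(0) = 0
  d4 = min2(0, 0) = 0

Propagation after the edit:
  d2: runs — s2 0->3; result 3.
  d4: runs — d2 0->3; s2 0->3; result 3.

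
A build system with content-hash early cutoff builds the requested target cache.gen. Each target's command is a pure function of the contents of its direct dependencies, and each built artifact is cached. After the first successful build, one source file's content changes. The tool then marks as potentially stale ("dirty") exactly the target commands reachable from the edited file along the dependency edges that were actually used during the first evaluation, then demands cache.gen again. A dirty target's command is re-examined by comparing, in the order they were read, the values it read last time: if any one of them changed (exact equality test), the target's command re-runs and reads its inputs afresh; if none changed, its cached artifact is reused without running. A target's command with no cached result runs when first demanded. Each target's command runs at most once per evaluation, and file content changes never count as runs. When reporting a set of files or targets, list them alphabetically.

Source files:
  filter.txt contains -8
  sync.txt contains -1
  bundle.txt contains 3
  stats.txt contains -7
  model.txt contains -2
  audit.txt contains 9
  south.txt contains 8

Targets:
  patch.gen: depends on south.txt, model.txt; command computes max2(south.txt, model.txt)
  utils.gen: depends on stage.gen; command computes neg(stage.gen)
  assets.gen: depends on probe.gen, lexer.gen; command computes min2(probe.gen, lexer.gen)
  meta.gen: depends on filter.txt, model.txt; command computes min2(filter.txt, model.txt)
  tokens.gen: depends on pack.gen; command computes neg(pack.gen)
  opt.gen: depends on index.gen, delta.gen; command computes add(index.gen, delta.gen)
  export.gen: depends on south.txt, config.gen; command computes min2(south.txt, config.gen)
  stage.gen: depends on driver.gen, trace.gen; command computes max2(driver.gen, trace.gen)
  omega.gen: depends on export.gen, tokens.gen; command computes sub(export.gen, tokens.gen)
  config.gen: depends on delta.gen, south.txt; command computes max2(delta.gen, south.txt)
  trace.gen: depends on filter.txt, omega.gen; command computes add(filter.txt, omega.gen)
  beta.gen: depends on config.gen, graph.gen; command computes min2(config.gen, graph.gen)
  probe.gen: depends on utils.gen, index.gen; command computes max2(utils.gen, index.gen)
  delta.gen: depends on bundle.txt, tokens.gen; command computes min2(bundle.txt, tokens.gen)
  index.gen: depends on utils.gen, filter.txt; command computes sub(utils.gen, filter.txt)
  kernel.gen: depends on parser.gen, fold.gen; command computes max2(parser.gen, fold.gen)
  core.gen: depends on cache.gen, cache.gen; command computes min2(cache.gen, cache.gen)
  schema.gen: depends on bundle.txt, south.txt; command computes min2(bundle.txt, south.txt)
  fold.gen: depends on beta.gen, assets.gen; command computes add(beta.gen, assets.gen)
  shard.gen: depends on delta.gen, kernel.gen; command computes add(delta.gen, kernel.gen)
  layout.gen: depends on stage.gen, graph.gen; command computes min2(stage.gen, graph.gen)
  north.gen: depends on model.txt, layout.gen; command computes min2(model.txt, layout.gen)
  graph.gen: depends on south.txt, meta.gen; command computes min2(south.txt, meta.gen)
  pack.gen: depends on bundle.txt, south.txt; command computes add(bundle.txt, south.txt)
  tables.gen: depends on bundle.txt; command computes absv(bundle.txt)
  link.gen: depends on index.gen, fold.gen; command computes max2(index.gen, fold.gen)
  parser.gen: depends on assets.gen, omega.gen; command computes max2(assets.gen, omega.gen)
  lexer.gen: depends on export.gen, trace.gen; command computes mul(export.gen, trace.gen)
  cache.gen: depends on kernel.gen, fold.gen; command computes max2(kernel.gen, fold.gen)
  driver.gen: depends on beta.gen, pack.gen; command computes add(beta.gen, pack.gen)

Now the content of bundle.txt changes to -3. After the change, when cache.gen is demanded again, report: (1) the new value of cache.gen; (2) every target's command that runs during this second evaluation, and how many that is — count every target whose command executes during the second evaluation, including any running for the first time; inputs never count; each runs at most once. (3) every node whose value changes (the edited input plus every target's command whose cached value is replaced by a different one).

New value of cache.gen: 13.
Target commands that run: assets.gen, cache.gen, config.gen, delta.gen, driver.gen, fold.gen, index.gen, kernel.gen, lexer.gen, omega.gen, pack.gen, parser.gen, probe.gen, stage.gen, tokens.gen, trace.gen, utils.gen — 17 in total.
Values that change: assets.gen, bundle.txt, cache.gen, delta.gen, driver.gen, fold.gen, index.gen, kernel.gen, lexer.gen, omega.gen, pack.gen, parser.gen, probe.gen, stage.gen, tokens.gen, trace.gen, utils.gen.
Key observation: the cutoff stops propagation at beta.gen — its inputs' values are unchanged, so it reuses its cache.

First evaluation (everything demanded from the output):
  meta.gen = min2(-8, -2) = -8
  graph.gen = min2(8, -8) = -8
  pack.gen = add(3, 8) = 11
  tokens.gen = neg(11) = -11
  delta.gen = min2(3, -11) = -11
  config.gen = max2(-11, 8) = 8
  beta.gen = min2(8, -8) = -8
  driver.gen = add(-8, 11) = 3
  export.gen = min2(8, 8) = 8
  omega.gen = sub(8, -11) = 19
  trace.gen = add(-8, 19) = 11
  lexer.gen = mul(8, 11) = 88
  stage.gen = max2(3, 11) = 11
  utils.gen = neg(11) = -11
  index.gen = sub(-11, -8) = -3
  probe.gen = max2(-11, -3) = -3
  assets.gen = min2(-3, 88) = -3
  fold.gen = add(-8, -3) = -11
  parser.gen = max2(-3, 19) = 19
  kernel.gen = max2(19, -11) = 19
  cache.gen = max2(19, -11) = 19

Propagation after the edit:
  pack.gen: runs — bundle.txt 3->-3; result 5.
  tokens.gen: runs — pack.gen 11->5; result -5.
  delta.gen: runs — bundle.txt 3->-3; tokens.gen -11->-5; result -5.
  config.gen: runs — delta.gen -11->-5; result 8 (same value as before).
  beta.gen: checked — values it read are unchanged (config.gen unchanged, graph.gen unchanged); reused cached -8 without running.
  driver.gen: runs — pack.gen 11->5; result -3.
  export.gen: checked — values it read are unchanged (south.txt unchanged, config.gen unchanged); reused cached 8 without running.
  omega.gen: runs — tokens.gen -11->-5; result 13.
  trace.gen: runs — omega.gen 19->13; result 5.
  lexer.gen: runs — trace.gen 11->5; result 40.
  stage.gen: runs — driver.gen 3->-3; trace.gen 11->5; result 5.
  utils.gen: runs — stage.gen 11->5; result -5.
  index.gen: runs — utils.gen -11->-5; result 3.
  probe.gen: runs — utils.gen -11->-5; index.gen -3->3; result 3.
  assets.gen: runs — probe.gen -3->3; lexer.gen 88->40; result 3.
  fold.gen: runs — assets.gen -3->3; result -5.
  parser.gen: runs — assets.gen -3->3; omega.gen 19->13; result 13.
  kernel.gen: runs — parser.gen 19->13; fold.gen -11->-5; result 13.
  cache.gen: runs — kernel.gen 19->13; fold.gen -11->-5; result 13.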